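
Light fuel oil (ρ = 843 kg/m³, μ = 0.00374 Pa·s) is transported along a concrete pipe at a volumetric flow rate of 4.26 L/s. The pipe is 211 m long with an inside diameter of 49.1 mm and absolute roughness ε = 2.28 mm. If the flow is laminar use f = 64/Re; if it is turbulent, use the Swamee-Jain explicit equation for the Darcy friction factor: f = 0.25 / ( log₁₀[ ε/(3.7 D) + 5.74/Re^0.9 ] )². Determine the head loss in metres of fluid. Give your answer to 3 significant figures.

h_f ≈ 78.4 m

Q = 4.26 L/s = 4.26/1000 = 0.00426 m³/s.
Cross-sectional area A = πD²/4 = π(0.0491)²/4 = 0.001893 m²; mean velocity V = Q/A = 0.00426/0.001893 = 2.25 m/s.
Reynolds number Re = ρVD/μ = 843 · 2.25 · 0.0491 / 0.00374 = 2.49e+04.
Re > 4000 → turbulent. Relative roughness ε/D = 0.00228/0.0491 = 0.0464. Swamee-Jain: f = 0.25/(log₁₀[0.0464/3.7 + 5.74/2.49e+04^0.9])² = 0.25/(log₁₀[0.0126 + 0.000634])² = 0.25/(-1.88)² = 0.07074.
Darcy-Weisbach: ΔP = f(L/D)(ρV²/2) = 0.07074·(211/0.0491)·(843·2.25²/2) = 0.07074·4297·2134 = 6.486e+05 Pa.
Head loss h_f = ΔP/(ρg) = 6.486e+05/(843·9.81) = 78.4 m.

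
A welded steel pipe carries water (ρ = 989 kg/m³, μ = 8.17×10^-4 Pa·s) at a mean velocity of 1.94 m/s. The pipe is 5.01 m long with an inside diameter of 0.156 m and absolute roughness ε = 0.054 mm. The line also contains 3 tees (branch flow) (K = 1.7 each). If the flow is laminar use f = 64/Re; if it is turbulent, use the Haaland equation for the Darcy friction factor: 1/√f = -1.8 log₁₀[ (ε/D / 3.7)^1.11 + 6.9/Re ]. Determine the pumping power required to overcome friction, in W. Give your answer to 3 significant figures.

Reynolds number Re = ρVD/μ = 989 · 1.94 · 0.156 / 0.000817 = 3.664e+05.
Re > 4000 → turbulent. Relative roughness ε/D = 5.4e-05/0.156 = 0.000346. Haaland: 1/√f = -1.8 log₁₀[(0.000346/3.7)^1.11 + 6.9/3.664e+05] = -1.8 log₁₀[3.37e-05 + 1.88e-05] = 7.703, so f = 0.01685.
Total minor-loss coefficient ΣK = 3·1.7 = 5.1.
ΔP = [f·L/D + ΣK]·(ρV²/2) = [0.01685·5.01/0.156 + 5.1]·(989·1.94²/2) = [0.5413 + 5.1]·1861 = 1.05e+04 Pa.
Q = V·A = 1.94·0.01911 = 0.03708 m³/s.
Pumping power P = QΔP = 0.03708·1.05e+04 = 389.3 W = 389 W.

P ≈ 389 W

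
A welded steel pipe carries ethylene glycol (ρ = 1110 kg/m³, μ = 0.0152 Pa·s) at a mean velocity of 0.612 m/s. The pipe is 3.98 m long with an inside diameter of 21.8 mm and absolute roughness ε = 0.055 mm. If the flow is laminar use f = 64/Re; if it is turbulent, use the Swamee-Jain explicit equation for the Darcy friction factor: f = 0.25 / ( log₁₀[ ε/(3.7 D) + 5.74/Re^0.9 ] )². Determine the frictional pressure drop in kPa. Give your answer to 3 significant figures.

Reynolds number Re = ρVD/μ = 1110 · 0.612 · 0.0218 / 0.0152 = 974.3.
Re < 2300 → laminar flow, so f = 64/Re = 64/974.3 = 0.06569 (the turbulent correlation is not needed).
Darcy-Weisbach: ΔP = f(L/D)(ρV²/2) = 0.06569·(3.98/0.0218)·(1110·0.612²/2) = 0.06569·182.6·207.9 = 2493 Pa.
ΔP = 2493 Pa = 2.49 kPa.

ΔP ≈ 2.49 kPa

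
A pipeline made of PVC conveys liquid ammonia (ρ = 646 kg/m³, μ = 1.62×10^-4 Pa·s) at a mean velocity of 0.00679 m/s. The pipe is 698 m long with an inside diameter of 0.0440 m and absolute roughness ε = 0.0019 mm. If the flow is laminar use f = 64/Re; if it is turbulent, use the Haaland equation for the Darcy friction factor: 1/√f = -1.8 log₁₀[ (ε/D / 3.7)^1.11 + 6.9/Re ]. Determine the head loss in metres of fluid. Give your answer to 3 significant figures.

h_f ≈ 0.00200 m

Reynolds number Re = ρVD/μ = 646 · 0.00679 · 0.044 / 0.000162 = 1191.
Re < 2300 → laminar flow, so f = 64/Re = 64/1191 = 0.05372 (the turbulent correlation is not needed).
Darcy-Weisbach: ΔP = f(L/D)(ρV²/2) = 0.05372·(698/0.044)·(646·0.00679²/2) = 0.05372·1.586e+04·0.01489 = 12.69 Pa.
Head loss h_f = ΔP/(ρg) = 12.69/(646·9.81) = 0.00200 m.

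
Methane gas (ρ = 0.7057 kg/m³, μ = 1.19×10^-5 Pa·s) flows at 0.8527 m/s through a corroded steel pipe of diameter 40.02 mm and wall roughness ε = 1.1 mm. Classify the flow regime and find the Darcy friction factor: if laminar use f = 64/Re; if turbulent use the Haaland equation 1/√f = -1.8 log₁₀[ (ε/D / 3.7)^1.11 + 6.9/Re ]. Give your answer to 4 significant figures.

Re = ρVD/μ = 0.7057·0.8527·0.04002/1.19e-05 = 2024.
Re < 2300 → laminar, so f = 64/Re = 0.03163 (roughness is irrelevant in laminar flow).

f ≈ 0.03163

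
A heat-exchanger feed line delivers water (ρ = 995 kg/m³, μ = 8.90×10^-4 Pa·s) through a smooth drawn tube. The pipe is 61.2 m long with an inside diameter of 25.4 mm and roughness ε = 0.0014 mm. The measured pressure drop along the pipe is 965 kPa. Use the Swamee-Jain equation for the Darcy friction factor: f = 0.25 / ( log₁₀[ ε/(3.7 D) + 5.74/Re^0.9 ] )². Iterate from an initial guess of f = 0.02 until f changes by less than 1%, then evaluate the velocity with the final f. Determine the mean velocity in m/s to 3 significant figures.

Rearranging Darcy-Weisbach: V = √(2·ΔP·D/(f·L·ρ)). With ε/D = 1.4e-06/0.0254 = 5.51e-05, iterate starting from f = 0.02:
  f = 0.02 → V = √(2·9.65e+05·0.0254/(0.02·61.2·995)) = 6.344 m/s; Re = ρVD/μ = 1.802e+05; f → 0.01631
  f = 0.01631 → V = 7.024 m/s; Re = 1.995e+05; f → 0.01603
  f = 0.01603 → V = 7.087 m/s; Re = 2.012e+05; f → 0.01601
Converged (Δf/f < 1%). With the final f = 0.01601: V = √(2·9.65e+05·0.0254/(0.01601·61.2·995)) = 7.092 m/s.

V ≈ 7.09 m/s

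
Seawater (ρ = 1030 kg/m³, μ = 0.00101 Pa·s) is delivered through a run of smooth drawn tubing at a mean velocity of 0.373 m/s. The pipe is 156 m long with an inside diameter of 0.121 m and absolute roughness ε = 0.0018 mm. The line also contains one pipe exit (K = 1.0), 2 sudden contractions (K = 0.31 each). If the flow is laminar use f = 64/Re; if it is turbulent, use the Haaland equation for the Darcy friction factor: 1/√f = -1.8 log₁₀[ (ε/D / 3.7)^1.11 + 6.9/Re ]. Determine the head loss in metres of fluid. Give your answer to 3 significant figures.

Reynolds number Re = ρVD/μ = 1030 · 0.373 · 0.121 / 0.00101 = 4.603e+04.
Re > 4000 → turbulent. Relative roughness ε/D = 1.8e-06/0.121 = 1.49e-05. Haaland: 1/√f = -1.8 log₁₀[(1.49e-05/3.7)^1.11 + 6.9/4.603e+04] = -1.8 log₁₀[1.03e-06 + 0.00015] = 6.878, so f = 0.02114.
Total minor-loss coefficient ΣK = 1·1 + 2·0.31 = 1.62.
ΔP = [f·L/D + ΣK]·(ρV²/2) = [0.02114·156/0.121 + 1.62]·(1030·0.373²/2) = [27.25 + 1.62]·71.65 = 2069 Pa.
Head loss h_f = ΔP/(ρg) = 2069/(1030·9.81) = 0.205 m.

h_f ≈ 0.205 m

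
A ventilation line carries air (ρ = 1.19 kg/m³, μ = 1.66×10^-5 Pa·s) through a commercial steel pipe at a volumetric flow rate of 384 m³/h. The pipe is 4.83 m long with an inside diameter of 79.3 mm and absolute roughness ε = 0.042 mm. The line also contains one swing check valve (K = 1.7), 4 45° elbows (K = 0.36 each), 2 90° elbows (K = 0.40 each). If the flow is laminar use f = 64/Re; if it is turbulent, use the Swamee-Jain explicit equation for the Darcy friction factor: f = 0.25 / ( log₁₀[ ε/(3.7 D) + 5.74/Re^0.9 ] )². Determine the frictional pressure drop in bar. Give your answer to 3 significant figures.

ΔP ≈ 0.0143 bar

Q = 384 m³/h = 384/3600 = 0.1067 m³/s.
Cross-sectional area A = πD²/4 = π(0.0793)²/4 = 0.004939 m²; mean velocity V = Q/A = 0.1067/0.004939 = 21.6 m/s.
Reynolds number Re = ρVD/μ = 1.19 · 21.6 · 0.0793 / 1.66e-05 = 1.228e+05.
Re > 4000 → turbulent. Relative roughness ε/D = 4.2e-05/0.0793 = 0.00053. Swamee-Jain: f = 0.25/(log₁₀[0.00053/3.7 + 5.74/1.228e+05^0.9])² = 0.25/(log₁₀[0.000143 + 0.000151])² = 0.25/(-3.532)² = 0.02004.
Total minor-loss coefficient ΣK = 1·1.7 + 4·0.36 + 2·0.4 = 3.94.
ΔP = [f·L/D + ΣK]·(ρV²/2) = [0.02004·4.83/0.0793 + 3.94]·(1.19·21.6²/2) = [1.221 + 3.94]·277.5 = 1432 Pa.
ΔP = 1432 Pa = 0.0143 bar.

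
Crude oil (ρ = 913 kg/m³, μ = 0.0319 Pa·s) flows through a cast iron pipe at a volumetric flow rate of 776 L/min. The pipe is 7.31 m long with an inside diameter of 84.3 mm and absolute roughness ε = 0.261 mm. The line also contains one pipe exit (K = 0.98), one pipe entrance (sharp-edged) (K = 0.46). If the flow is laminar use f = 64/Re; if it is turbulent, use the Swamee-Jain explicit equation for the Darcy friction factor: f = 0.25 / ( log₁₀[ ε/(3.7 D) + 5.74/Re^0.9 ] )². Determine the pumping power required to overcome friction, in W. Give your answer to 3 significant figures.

Q = 776 L/min = 776/60000 = 0.01293 m³/s.
Cross-sectional area A = πD²/4 = π(0.0843)²/4 = 0.005581 m²; mean velocity V = Q/A = 0.01293/0.005581 = 2.317 m/s.
Reynolds number Re = ρVD/μ = 913 · 2.317 · 0.0843 / 0.0319 = 5591.
Re > 4000 → turbulent. Relative roughness ε/D = 0.000261/0.0843 = 0.0031. Swamee-Jain: f = 0.25/(log₁₀[0.0031/3.7 + 5.74/5591^0.9])² = 0.25/(log₁₀[0.000837 + 0.00243])² = 0.25/(-2.485)² = 0.04047.
Total minor-loss coefficient ΣK = 1·0.98 + 1·0.46 = 1.44.
ΔP = [f·L/D + ΣK]·(ρV²/2) = [0.04047·7.31/0.0843 + 1.44]·(913·2.317²/2) = [3.509 + 1.44]·2451 = 1.213e+04 Pa.
Pumping power P = QΔP = 0.01293·1.213e+04 = 156.9 W = 157 W.

P ≈ 157 W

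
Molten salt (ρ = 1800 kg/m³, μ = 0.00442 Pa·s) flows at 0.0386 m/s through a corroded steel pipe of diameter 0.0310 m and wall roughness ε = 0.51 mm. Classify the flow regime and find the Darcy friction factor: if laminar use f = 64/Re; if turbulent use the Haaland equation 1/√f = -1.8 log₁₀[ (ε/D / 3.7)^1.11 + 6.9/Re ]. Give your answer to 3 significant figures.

f ≈ 0.131

Re = ρVD/μ = 1800·0.0386·0.031/0.00442 = 487.3.
Re < 2300 → laminar, so f = 64/Re = 0.1313 (roughness is irrelevant in laminar flow).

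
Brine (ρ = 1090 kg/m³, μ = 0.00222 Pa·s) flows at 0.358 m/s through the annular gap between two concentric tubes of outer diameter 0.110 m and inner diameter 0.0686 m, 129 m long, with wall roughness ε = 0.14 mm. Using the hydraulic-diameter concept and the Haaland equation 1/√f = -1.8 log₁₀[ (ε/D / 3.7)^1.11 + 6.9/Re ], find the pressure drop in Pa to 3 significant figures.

ΔP ≈ 8200 Pa

Hydraulic diameter D_h = 4A/P = D_o - D_i = 0.11 - 0.0686 = 0.0414 m.
Re = ρVD_h/μ = 1090·0.358·0.0414/0.00222 = 7277.
ε/D_h = 0.00014/0.0414 = 0.00338; Haaland gives 1/√f = -1.8 log₁₀[0.000423+0.000948] = 5.153, so f = 0.03766.
ΔP = f(L/D_h)(ρV²/2) = 0.03766·129/0.0414·69.85 = 8196 Pa.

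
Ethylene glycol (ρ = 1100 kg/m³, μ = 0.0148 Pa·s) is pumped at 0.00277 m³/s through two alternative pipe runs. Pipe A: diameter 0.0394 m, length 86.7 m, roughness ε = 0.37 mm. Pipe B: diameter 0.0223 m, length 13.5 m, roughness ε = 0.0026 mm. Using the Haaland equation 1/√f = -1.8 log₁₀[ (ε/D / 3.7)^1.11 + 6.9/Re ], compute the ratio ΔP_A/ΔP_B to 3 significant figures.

Pipe A: V = Q/A = 0.00277/0.001219 = 2.272 m/s; Re = 6653; ε/D = 0.00939; Haaland → f = 0.04467; ΔP_A = f(L/D)(ρV²/2) = 2.791e+05 Pa.
Pipe B: V = Q/A = 0.00277/0.0003906 = 7.092 m/s; Re = 1.175e+04; ε/D = 0.000117; Haaland → f = 0.02969; ΔP_B = f(L/D)(ρV²/2) = 4.973e+05 Pa.
ΔP_A/ΔP_B = 2.791e+05/4.973e+05 = 0.561.

ΔP_A/ΔP_B ≈ 0.561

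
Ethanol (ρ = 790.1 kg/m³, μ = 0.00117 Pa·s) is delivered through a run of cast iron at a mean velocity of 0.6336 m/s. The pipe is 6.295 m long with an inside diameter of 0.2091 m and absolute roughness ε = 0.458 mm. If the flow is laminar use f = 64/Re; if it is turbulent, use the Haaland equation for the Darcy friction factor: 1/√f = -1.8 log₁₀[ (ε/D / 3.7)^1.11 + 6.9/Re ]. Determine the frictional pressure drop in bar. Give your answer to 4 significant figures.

Reynolds number Re = ρVD/μ = 790.1 · 0.6336 · 0.2091 / 0.00117 = 8.947e+04.
Re > 4000 → turbulent. Relative roughness ε/D = 0.000458/0.2091 = 0.00219. Haaland: 1/√f = -1.8 log₁₀[(0.00219/3.7)^1.11 + 6.9/8.947e+04] = -1.8 log₁₀[0.000261 + 7.71e-05] = 6.247, so f = 0.02563.
Darcy-Weisbach: ΔP = f(L/D)(ρV²/2) = 0.02563·(6.295/0.2091)·(790.1·0.6336²/2) = 0.02563·30.11·158.6 = 122.4 Pa.
ΔP = 122.4 Pa = 0.001224 bar.

ΔP ≈ 0.001224 bar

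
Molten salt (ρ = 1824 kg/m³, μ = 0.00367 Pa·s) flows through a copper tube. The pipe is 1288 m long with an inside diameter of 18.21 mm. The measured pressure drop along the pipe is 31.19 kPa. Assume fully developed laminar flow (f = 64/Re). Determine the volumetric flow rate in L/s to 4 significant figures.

Q ≈ 0.01781 L/s

For laminar flow, f = 64/Re with Re = ρVD/μ, so Darcy-Weisbach reduces to ΔP = 32μLV/D². Solving for V: V = ΔP·D²/(32μL) = 3.119e+04·(0.01821)²/(32·0.00367·1288) = 0.06838 m/s.
Check: Re = ρVD/μ = 1824·0.06838·0.01821/0.00367 = 618.8 < 2300, so the laminar assumption holds.
Q = V·A = 0.06838·(π/4·0.01821²) = 1.781e-05 m³/s = 0.01781 L/s.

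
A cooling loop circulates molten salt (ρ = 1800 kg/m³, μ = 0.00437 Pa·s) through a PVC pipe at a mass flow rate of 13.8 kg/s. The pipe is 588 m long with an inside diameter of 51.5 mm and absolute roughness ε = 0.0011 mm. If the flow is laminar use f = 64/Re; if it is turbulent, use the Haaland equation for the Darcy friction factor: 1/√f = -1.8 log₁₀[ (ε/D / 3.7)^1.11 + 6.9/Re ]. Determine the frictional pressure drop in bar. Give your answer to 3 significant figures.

A = πD²/4 = π(0.0515)²/4 = 0.002083 m²; mean velocity V = ṁ/(ρA) = 13.8/(1800 · 0.002083) = 3.68 m/s.
Reynolds number Re = ρVD/μ = 1800 · 3.68 · 0.0515 / 0.00437 = 7.807e+04.
Re > 4000 → turbulent. Relative roughness ε/D = 1.1e-06/0.0515 = 2.14e-05. Haaland: 1/√f = -1.8 log₁₀[(2.14e-05/3.7)^1.11 + 6.9/7.807e+04] = -1.8 log₁₀[1.53e-06 + 8.84e-05] = 7.283, so f = 0.01885.
Darcy-Weisbach: ΔP = f(L/D)(ρV²/2) = 0.01885·(588/0.0515)·(1800·3.68²/2) = 0.01885·1.142e+04·1.219e+04 = 2.624e+06 Pa.
ΔP = 2.624e+06 Pa = 26.2 bar.

ΔP ≈ 26.2 bar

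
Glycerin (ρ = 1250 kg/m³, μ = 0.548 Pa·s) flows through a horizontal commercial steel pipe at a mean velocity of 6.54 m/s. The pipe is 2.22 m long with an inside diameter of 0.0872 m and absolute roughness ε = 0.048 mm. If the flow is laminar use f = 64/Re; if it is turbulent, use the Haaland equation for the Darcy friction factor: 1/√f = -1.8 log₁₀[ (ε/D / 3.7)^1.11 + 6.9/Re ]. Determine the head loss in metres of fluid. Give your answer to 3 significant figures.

Reynolds number Re = ρVD/μ = 1250 · 6.54 · 0.0872 / 0.548 = 1301.
Re < 2300 → laminar flow, so f = 64/Re = 64/1301 = 0.0492 (the turbulent correlation is not needed).
Darcy-Weisbach: ΔP = f(L/D)(ρV²/2) = 0.0492·(2.22/0.0872)·(1250·6.54²/2) = 0.0492·25.46·2.673e+04 = 3.348e+04 Pa.
Head loss h_f = ΔP/(ρg) = 3.348e+04/(1250·9.81) = 2.73 m.

h_f ≈ 2.73 m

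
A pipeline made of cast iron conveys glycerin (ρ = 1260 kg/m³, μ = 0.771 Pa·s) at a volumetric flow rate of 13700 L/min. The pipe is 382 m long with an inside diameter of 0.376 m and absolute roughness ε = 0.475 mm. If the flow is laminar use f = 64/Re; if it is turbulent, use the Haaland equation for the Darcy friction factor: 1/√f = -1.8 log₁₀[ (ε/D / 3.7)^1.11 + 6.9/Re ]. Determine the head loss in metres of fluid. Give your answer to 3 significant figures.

Q = 13700 L/min = 13700/60000 = 0.2283 m³/s.
Cross-sectional area A = πD²/4 = π(0.376)²/4 = 0.111 m²; mean velocity V = Q/A = 0.2283/0.111 = 2.056 m/s.
Reynolds number Re = ρVD/μ = 1260 · 2.056 · 0.376 / 0.771 = 1264.
Re < 2300 → laminar flow, so f = 64/Re = 64/1264 = 0.05065 (the turbulent correlation is not needed).
Darcy-Weisbach: ΔP = f(L/D)(ρV²/2) = 0.05065·(382/0.376)·(1260·2.056²/2) = 0.05065·1016·2664 = 1.371e+05 Pa.
Head loss h_f = ΔP/(ρg) = 1.371e+05/(1260·9.81) = 11.1 m.

h_f ≈ 11.1 m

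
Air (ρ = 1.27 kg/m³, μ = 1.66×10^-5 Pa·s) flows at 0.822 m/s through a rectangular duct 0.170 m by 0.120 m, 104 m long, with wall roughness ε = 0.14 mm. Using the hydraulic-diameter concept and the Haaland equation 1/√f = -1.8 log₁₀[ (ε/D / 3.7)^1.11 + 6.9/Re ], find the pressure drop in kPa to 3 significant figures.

ΔP ≈ 0.0105 kPa

Hydraulic diameter D_h = 4A/P = 4·(0.17·0.12)/(2·(0.17+0.12)) = 0.0816/0.58 = 0.1407 m.
Re = ρVD_h/μ = 1.27·0.822·0.1407/1.66e-05 = 8848.
ε/D_h = 0.00014/0.1407 = 0.000995; Haaland gives 1/√f = -1.8 log₁₀[0.000109+0.00078] = 5.492, so f = 0.03315.
ΔP = f(L/D_h)(ρV²/2) = 0.03315·104/0.1407·0.4291 = 10.51 Pa.
ΔP = 0.0105 kPa.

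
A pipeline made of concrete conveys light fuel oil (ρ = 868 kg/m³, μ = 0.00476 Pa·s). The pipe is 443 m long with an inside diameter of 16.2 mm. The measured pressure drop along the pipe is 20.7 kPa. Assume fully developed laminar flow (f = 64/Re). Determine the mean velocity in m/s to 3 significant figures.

For laminar flow, f = 64/Re with Re = ρVD/μ, so Darcy-Weisbach reduces to ΔP = 32μLV/D². Solving for V: V = ΔP·D²/(32μL) = 2.07e+04·(0.0162)²/(32·0.00476·443) = 0.08051 m/s.
Check: Re = ρVD/μ = 868·0.08051·0.0162/0.00476 = 237.8 < 2300, so the laminar assumption holds.

V ≈ 0.0805 m/s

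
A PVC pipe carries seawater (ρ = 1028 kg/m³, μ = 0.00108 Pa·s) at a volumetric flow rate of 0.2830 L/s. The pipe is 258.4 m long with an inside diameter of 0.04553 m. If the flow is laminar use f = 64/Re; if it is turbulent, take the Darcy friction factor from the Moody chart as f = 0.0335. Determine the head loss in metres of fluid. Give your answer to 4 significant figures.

Q = 0.2830 L/s = 0.2830/1000 = 0.000283 m³/s.
Cross-sectional area A = πD²/4 = π(0.04553)²/4 = 0.001628 m²; mean velocity V = Q/A = 0.000283/0.001628 = 0.1738 m/s.
Reynolds number Re = ρVD/μ = 1028 · 0.1738 · 0.04553 / 0.00108 = 7533.
Re > 4000 → turbulent; use the Moody-chart value f = 0.0335.
Darcy-Weisbach: ΔP = f(L/D)(ρV²/2) = 0.0335·(258.4/0.04553)·(1028·0.1738²/2) = 0.0335·5675·15.53 = 2953 Pa.
Head loss h_f = ΔP/(ρg) = 2953/(1028·9.81) = 0.2928 m.

h_f ≈ 0.2928 m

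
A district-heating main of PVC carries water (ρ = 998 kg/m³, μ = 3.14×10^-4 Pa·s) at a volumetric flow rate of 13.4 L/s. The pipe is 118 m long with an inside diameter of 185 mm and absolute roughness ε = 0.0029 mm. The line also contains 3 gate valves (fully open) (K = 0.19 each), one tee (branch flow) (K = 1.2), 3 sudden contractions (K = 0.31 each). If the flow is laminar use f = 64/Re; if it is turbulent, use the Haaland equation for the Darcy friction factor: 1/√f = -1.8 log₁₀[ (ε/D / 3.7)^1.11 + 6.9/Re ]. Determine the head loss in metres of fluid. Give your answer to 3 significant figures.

h_f ≈ 0.152 m

Q = 13.4 L/s = 13.4/1000 = 0.0134 m³/s.
Cross-sectional area A = πD²/4 = π(0.185)²/4 = 0.02688 m²; mean velocity V = Q/A = 0.0134/0.02688 = 0.4985 m/s.
Reynolds number Re = ρVD/μ = 998 · 0.4985 · 0.185 / 0.000314 = 2.931e+05.
Re > 4000 → turbulent. Relative roughness ε/D = 2.9e-06/0.185 = 1.57e-05. Haaland: 1/√f = -1.8 log₁₀[(1.57e-05/3.7)^1.11 + 6.9/2.931e+05] = -1.8 log₁₀[1.09e-06 + 2.35e-05] = 8.295, so f = 0.01453.
Total minor-loss coefficient ΣK = 3·0.19 + 1·1.2 + 3·0.31 = 2.7.
ΔP = [f·L/D + ΣK]·(ρV²/2) = [0.01453·118/0.185 + 2.7]·(998·0.4985²/2) = [9.269 + 2.7]·124 = 1484 Pa.
Head loss h_f = ΔP/(ρg) = 1484/(998·9.81) = 0.152 m.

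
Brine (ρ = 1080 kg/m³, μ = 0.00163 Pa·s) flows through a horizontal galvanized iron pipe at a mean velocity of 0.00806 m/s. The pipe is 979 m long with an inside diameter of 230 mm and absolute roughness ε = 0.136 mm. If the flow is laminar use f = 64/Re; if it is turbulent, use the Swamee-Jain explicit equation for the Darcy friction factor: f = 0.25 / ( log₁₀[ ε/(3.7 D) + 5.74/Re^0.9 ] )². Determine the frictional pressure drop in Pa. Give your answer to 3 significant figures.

ΔP ≈ 7.78 Pa

Reynolds number Re = ρVD/μ = 1080 · 0.00806 · 0.23 / 0.00163 = 1228.
Re < 2300 → laminar flow, so f = 64/Re = 64/1228 = 0.05211 (the turbulent correlation is not needed).
Darcy-Weisbach: ΔP = f(L/D)(ρV²/2) = 0.05211·(979/0.23)·(1080·0.00806²/2) = 0.05211·4257·0.03508 = 7.78 Pa.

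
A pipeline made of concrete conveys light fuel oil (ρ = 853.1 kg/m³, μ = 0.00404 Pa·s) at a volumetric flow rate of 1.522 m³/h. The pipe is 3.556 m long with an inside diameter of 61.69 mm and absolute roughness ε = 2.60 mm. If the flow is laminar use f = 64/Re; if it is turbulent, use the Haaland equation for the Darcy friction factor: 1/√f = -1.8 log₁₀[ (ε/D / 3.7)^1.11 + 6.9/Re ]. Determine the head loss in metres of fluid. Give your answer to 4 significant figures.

h_f ≈ 0.002042 m

Q = 1.522 m³/h = 1.522/3600 = 0.0004228 m³/s.
Cross-sectional area A = πD²/4 = π(0.06169)²/4 = 0.002989 m²; mean velocity V = Q/A = 0.0004228/0.002989 = 0.1414 m/s.
Reynolds number Re = ρVD/μ = 853.1 · 0.1414 · 0.06169 / 0.00404 = 1843.
Re < 2300 → laminar flow, so f = 64/Re = 64/1843 = 0.03473 (the turbulent correlation is not needed).
Darcy-Weisbach: ΔP = f(L/D)(ρV²/2) = 0.03473·(3.556/0.06169)·(853.1·0.1414²/2) = 0.03473·57.64·8.534 = 17.09 Pa.
Head loss h_f = ΔP/(ρg) = 17.09/(853.1·9.81) = 0.002042 m.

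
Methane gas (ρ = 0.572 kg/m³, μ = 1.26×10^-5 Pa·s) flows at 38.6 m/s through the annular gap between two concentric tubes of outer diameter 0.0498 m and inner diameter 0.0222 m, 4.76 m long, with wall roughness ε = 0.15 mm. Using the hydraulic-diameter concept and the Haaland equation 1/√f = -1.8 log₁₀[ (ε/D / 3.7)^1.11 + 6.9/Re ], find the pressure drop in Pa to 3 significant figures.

ΔP ≈ 2410 Pa

Hydraulic diameter D_h = 4A/P = D_o - D_i = 0.0498 - 0.0222 = 0.0276 m.
Re = ρVD_h/μ = 0.572·38.6·0.0276/1.26e-05 = 4.836e+04.
ε/D_h = 0.00015/0.0276 = 0.00543; Haaland gives 1/√f = -1.8 log₁₀[0.000717+0.000143] = 5.518, so f = 0.03284.
ΔP = f(L/D_h)(ρV²/2) = 0.03284·4.76/0.0276·426.1 = 2413 Pa.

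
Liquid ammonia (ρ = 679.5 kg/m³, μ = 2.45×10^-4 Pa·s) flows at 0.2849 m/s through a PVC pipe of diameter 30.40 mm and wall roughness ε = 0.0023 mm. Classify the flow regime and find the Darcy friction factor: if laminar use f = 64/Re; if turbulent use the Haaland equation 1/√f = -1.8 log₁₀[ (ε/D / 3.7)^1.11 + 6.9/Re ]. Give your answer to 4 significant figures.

f ≈ 0.02473

Re = ρVD/μ = 679.5·0.2849·0.0304/0.000245 = 2.402e+04.
Re > 4000 → turbulent. ε/D = 2.3e-06/0.0304 = 7.57e-05; Haaland: 1/√f = -1.8 log₁₀[6.23e-06 + 0.000287] = 6.358, so f = 0.02473.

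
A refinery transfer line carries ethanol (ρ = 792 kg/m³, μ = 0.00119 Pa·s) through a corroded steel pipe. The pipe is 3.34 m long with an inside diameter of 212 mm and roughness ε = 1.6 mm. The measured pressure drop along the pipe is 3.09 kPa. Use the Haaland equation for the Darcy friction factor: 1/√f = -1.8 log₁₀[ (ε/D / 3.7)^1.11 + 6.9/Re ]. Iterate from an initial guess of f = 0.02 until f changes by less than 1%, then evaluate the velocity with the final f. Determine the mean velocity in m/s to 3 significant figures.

Rearranging Darcy-Weisbach: V = √(2·ΔP·D/(f·L·ρ)). With ε/D = 0.0016/0.212 = 0.00755, iterate starting from f = 0.02:
  f = 0.02 → V = √(2·3090·0.212/(0.02·3.34·792)) = 4.976 m/s; Re = ρVD/μ = 7.021e+05; f → 0.0347
  f = 0.0347 → V = 3.778 m/s; Re = 5.33e+05; f → 0.03473
Converged (Δf/f < 1%). With the final f = 0.03473: V = √(2·3090·0.212/(0.03473·3.34·792)) = 3.776 m/s.

V ≈ 3.78 m/s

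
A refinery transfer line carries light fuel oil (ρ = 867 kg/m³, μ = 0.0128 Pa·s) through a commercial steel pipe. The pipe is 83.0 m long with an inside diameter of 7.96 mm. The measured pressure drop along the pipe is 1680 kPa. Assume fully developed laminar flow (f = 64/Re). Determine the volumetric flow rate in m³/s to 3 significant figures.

Q ≈ 1.56×10^-4 m³/s

For laminar flow, f = 64/Re with Re = ρVD/μ, so Darcy-Weisbach reduces to ΔP = 32μLV/D². Solving for V: V = ΔP·D²/(32μL) = 1.68e+06·(0.00796)²/(32·0.0128·83) = 3.131 m/s.
Check: Re = ρVD/μ = 867·3.131·0.00796/0.0128 = 1688 < 2300, so the laminar assumption holds.
Q = V·A = 3.131·(π/4·0.00796²) = 0.0001558 m³/s = 1.56×10^-4 m³/s.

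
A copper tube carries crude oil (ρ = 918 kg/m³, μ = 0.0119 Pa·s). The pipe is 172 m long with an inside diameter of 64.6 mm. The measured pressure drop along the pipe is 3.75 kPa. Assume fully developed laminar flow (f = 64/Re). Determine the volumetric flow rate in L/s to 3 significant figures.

Q ≈ 0.783 L/s

For laminar flow, f = 64/Re with Re = ρVD/μ, so Darcy-Weisbach reduces to ΔP = 32μLV/D². Solving for V: V = ΔP·D²/(32μL) = 3750·(0.0646)²/(32·0.0119·172) = 0.2389 m/s.
Check: Re = ρVD/μ = 918·0.2389·0.0646/0.0119 = 1191 < 2300, so the laminar assumption holds.
Q = V·A = 0.2389·(π/4·0.0646²) = 0.0007831 m³/s = 0.783 L/s.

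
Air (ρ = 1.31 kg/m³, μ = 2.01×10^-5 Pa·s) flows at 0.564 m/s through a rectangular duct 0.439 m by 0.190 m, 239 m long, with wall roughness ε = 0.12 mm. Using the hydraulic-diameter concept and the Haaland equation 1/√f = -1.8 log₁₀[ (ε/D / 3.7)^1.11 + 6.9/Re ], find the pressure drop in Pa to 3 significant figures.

ΔP ≈ 5.94 Pa

Hydraulic diameter D_h = 4A/P = 4·(0.439·0.19)/(2·(0.439+0.19)) = 0.3336/1.258 = 0.2652 m.
Re = ρVD_h/μ = 1.31·0.564·0.2652/2.01e-05 = 9749.
ε/D_h = 0.00012/0.2652 = 0.000452; Haaland gives 1/√f = -1.8 log₁₀[4.54e-05+0.000708] = 5.622, so f = 0.03164.
ΔP = f(L/D_h)(ρV²/2) = 0.03164·239/0.2652·0.2084 = 5.941 Pa.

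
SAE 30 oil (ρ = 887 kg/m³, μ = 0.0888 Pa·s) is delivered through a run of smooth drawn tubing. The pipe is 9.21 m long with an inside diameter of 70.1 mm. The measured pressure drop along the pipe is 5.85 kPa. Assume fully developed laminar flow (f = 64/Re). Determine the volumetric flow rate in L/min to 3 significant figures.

Q ≈ 254 L/min

For laminar flow, f = 64/Re with Re = ρVD/μ, so Darcy-Weisbach reduces to ΔP = 32μLV/D². Solving for V: V = ΔP·D²/(32μL) = 5850·(0.0701)²/(32·0.0888·9.21) = 1.098 m/s.
Check: Re = ρVD/μ = 887·1.098·0.0701/0.0888 = 769.1 < 2300, so the laminar assumption holds.
Q = V·A = 1.098·(π/4·0.0701²) = 0.004239 m³/s = 254 L/min.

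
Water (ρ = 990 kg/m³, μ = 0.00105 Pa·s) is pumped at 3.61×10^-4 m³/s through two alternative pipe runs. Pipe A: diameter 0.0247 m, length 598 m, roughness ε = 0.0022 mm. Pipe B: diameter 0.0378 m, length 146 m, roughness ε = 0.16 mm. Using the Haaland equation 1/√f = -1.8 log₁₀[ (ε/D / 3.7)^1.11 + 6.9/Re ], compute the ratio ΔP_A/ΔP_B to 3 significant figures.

ΔP_A/ΔP_B ≈ 25.8

Pipe A: V = Q/A = 0.000361/0.0004792 = 0.7534 m/s; Re = 1.755e+04; ε/D = 8.91e-05; Haaland → f = 0.02674; ΔP_A = f(L/D)(ρV²/2) = 1.819e+05 Pa.
Pipe B: V = Q/A = 0.000361/0.001122 = 0.3217 m/s; Re = 1.146e+04; ε/D = 0.00423; Haaland → f = 0.03568; ΔP_B = f(L/D)(ρV²/2) = 7059 Pa.
ΔP_A/ΔP_B = 1.819e+05/7059 = 25.8.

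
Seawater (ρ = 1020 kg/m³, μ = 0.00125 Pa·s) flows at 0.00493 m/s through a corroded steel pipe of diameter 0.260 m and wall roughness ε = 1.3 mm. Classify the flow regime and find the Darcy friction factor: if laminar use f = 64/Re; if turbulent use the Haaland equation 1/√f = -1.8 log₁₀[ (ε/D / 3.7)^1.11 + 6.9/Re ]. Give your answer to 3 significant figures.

f ≈ 0.0612

Re = ρVD/μ = 1020·0.00493·0.26/0.00125 = 1046.
Re < 2300 → laminar, so f = 64/Re = 0.06119 (roughness is irrelevant in laminar flow).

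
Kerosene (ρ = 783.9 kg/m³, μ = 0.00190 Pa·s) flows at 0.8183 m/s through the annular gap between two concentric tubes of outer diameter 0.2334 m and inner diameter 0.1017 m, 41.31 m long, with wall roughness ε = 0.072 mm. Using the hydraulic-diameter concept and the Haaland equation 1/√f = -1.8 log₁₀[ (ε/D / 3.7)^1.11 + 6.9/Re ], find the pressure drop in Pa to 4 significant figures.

Hydraulic diameter D_h = 4A/P = D_o - D_i = 0.2334 - 0.1017 = 0.1317 m.
Re = ρVD_h/μ = 783.9·0.8183·0.1317/0.0019 = 4.446e+04.
ε/D_h = 7.2e-05/0.1317 = 0.000547; Haaland gives 1/√f = -1.8 log₁₀[5.6e-05+0.000155] = 6.616, so f = 0.02285.
ΔP = f(L/D_h)(ρV²/2) = 0.02285·41.31/0.1317·262.5 = 1881 Pa.

ΔP ≈ 1881 Pa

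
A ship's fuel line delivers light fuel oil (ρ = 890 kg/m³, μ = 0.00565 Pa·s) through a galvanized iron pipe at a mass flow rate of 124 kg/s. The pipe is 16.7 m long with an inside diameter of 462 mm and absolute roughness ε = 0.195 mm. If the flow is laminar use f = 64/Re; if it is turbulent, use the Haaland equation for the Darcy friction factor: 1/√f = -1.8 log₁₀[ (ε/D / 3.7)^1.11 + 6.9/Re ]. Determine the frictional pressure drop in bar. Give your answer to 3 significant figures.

A = πD²/4 = π(0.462)²/4 = 0.1676 m²; mean velocity V = ṁ/(ρA) = 124/(890 · 0.1676) = 0.8311 m/s.
Reynolds number Re = ρVD/μ = 890 · 0.8311 · 0.462 / 0.00565 = 6.048e+04.
Re > 4000 → turbulent. Relative roughness ε/D = 0.000195/0.462 = 0.000422. Haaland: 1/√f = -1.8 log₁₀[(0.000422/3.7)^1.11 + 6.9/6.048e+04] = -1.8 log₁₀[4.2e-05 + 0.000114] = 6.852, so f = 0.0213.
Darcy-Weisbach: ΔP = f(L/D)(ρV²/2) = 0.0213·(16.7/0.462)·(890·0.8311²/2) = 0.0213·36.15·307.4 = 236.7 Pa.
ΔP = 236.7 Pa = 0.00237 bar.

ΔP ≈ 0.00237 bar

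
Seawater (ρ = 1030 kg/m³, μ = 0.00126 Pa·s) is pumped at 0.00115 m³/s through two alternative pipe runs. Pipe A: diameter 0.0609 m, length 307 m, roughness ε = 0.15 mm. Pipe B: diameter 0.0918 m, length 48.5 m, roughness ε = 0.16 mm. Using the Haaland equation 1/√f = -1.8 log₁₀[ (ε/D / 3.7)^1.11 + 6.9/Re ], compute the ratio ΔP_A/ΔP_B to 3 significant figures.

ΔP_A/ΔP_B ≈ 47.7

Pipe A: V = Q/A = 0.00115/0.002913 = 0.3948 m/s; Re = 1.965e+04; ε/D = 0.00246; Haaland → f = 0.03037; ΔP_A = f(L/D)(ρV²/2) = 1.229e+04 Pa.
Pipe B: V = Q/A = 0.00115/0.006619 = 0.1737 m/s; Re = 1.304e+04; ε/D = 0.00174; Haaland → f = 0.03139; ΔP_B = f(L/D)(ρV²/2) = 257.9 Pa.
ΔP_A/ΔP_B = 1.229e+04/257.9 = 47.7.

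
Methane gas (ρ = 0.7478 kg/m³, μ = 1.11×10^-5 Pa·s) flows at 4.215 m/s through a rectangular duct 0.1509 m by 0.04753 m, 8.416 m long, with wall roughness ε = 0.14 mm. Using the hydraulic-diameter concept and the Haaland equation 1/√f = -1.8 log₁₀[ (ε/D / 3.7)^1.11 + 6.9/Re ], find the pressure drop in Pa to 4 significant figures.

ΔP ≈ 22.62 Pa

Hydraulic diameter D_h = 4A/P = 4·(0.1509·0.04753)/(2·(0.1509+0.04753)) = 0.02869/0.3969 = 0.07229 m.
Re = ρVD_h/μ = 0.7478·4.215·0.07229/1.11e-05 = 2.053e+04.
ε/D_h = 0.00014/0.07229 = 0.00194; Haaland gives 1/√f = -1.8 log₁₀[0.000228+0.000336] = 5.848, so f = 0.02925.
ΔP = f(L/D_h)(ρV²/2) = 0.02925·8.416/0.07229·6.643 = 22.62 Pa.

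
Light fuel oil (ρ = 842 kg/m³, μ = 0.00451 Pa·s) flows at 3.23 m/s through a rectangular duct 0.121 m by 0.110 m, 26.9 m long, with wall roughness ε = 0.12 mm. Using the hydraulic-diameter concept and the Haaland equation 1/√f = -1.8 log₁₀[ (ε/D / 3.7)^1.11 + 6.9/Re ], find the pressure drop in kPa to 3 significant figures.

Hydraulic diameter D_h = 4A/P = 4·(0.121·0.11)/(2·(0.121+0.11)) = 0.05324/0.462 = 0.1152 m.
Re = ρVD_h/μ = 842·3.23·0.1152/0.00451 = 6.949e+04.
ε/D_h = 0.00012/0.1152 = 0.00104; Haaland gives 1/√f = -1.8 log₁₀[0.000115+9.93e-05] = 6.606, so f = 0.02292.
ΔP = f(L/D_h)(ρV²/2) = 0.02292·26.9/0.1152·4392 = 2.349e+04 Pa.
ΔP = 23.5 kPa.

ΔP ≈ 23.5 kPa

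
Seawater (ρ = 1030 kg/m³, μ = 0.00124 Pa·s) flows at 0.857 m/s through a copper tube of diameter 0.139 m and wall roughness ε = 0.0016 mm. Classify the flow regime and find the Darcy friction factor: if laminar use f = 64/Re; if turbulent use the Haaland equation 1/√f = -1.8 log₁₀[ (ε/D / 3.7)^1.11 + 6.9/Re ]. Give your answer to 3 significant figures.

Re = ρVD/μ = 1030·0.857·0.139/0.00124 = 9.895e+04.
Re > 4000 → turbulent. ε/D = 1.6e-06/0.139 = 1.15e-05; Haaland: 1/√f = -1.8 log₁₀[7.71e-07 + 6.97e-05] = 7.473, so f = 0.01791.

f ≈ 0.0179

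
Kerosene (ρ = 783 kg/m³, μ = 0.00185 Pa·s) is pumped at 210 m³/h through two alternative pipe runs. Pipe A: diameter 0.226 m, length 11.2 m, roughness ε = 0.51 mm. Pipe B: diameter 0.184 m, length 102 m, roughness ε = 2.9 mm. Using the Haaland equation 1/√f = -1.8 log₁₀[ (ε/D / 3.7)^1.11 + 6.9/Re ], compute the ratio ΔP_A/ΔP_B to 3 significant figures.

Pipe A: V = Q/A = 0.05833/0.04011 = 1.454 m/s; Re = 1.391e+05; ε/D = 0.00226; Haaland → f = 0.02527; ΔP_A = f(L/D)(ρV²/2) = 1037 Pa.
Pipe B: V = Q/A = 0.05833/0.02659 = 2.194 m/s; Re = 1.708e+05; ε/D = 0.0158; Haaland → f = 0.04483; ΔP_B = f(L/D)(ρV²/2) = 4.682e+04 Pa.
ΔP_A/ΔP_B = 1037/4.682e+04 = 0.0221.

ΔP_A/ΔP_B ≈ 0.0221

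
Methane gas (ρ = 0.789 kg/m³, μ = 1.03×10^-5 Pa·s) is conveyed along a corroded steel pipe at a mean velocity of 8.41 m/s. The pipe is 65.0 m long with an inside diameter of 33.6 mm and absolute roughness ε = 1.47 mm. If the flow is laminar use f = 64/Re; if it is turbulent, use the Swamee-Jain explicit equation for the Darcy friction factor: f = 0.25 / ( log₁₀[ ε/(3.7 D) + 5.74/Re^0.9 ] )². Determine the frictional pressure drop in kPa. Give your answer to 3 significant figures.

Reynolds number Re = ρVD/μ = 0.789 · 8.41 · 0.0336 / 1.03e-05 = 2.165e+04.
Re > 4000 → turbulent. Relative roughness ε/D = 0.00147/0.0336 = 0.0437. Swamee-Jain: f = 0.25/(log₁₀[0.0437/3.7 + 5.74/2.165e+04^0.9])² = 0.25/(log₁₀[0.0118 + 0.00072])² = 0.25/(-1.902)² = 0.06914.
Darcy-Weisbach: ΔP = f(L/D)(ρV²/2) = 0.06914·(65/0.0336)·(0.789·8.41²/2) = 0.06914·1935·27.9 = 3732 Pa.
ΔP = 3732 Pa = 3.73 kPa.

ΔP ≈ 3.73 kPa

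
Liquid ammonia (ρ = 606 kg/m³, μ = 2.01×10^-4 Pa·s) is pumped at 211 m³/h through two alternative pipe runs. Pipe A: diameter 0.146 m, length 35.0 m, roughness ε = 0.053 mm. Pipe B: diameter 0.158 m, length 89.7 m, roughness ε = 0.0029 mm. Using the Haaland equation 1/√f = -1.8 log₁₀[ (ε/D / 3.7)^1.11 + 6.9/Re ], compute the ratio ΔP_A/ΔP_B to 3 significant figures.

Pipe A: V = Q/A = 0.05861/0.01674 = 3.501 m/s; Re = 1.541e+06; ε/D = 0.000363; Haaland → f = 0.01596; ΔP_A = f(L/D)(ρV²/2) = 1.421e+04 Pa.
Pipe B: V = Q/A = 0.05861/0.01961 = 2.989 m/s; Re = 1.424e+06; ε/D = 1.84e-05; Haaland → f = 0.01136; ΔP_B = f(L/D)(ρV²/2) = 1.747e+04 Pa.
ΔP_A/ΔP_B = 1.421e+04/1.747e+04 = 0.813.

ΔP_A/ΔP_B ≈ 0.813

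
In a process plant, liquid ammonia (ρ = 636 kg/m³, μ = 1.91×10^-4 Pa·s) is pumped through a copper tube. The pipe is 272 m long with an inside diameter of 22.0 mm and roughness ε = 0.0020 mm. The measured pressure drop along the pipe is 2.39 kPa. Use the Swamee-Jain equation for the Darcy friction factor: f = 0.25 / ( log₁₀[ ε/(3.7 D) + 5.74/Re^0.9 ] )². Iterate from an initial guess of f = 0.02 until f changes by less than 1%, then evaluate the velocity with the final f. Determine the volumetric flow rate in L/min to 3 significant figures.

Rearranging Darcy-Weisbach: V = √(2·ΔP·D/(f·L·ρ)). With ε/D = 2e-06/0.022 = 9.09e-05, iterate starting from f = 0.02:
  f = 0.02 → V = √(2·2390·0.022/(0.02·272·636)) = 0.1743 m/s; Re = ρVD/μ = 1.277e+04; f → 0.02917
  f = 0.02917 → V = 0.1444 m/s; Re = 1.058e+04; f → 0.03067
  f = 0.03067 → V = 0.1408 m/s; Re = 1.031e+04; f → 0.03087
Converged (Δf/f < 1%). With the final f = 0.03087: V = √(2·2390·0.022/(0.03087·272·636)) = 0.1403 m/s.
Q = V·A = 0.1403·(π/4·0.022²) = 5.334e-05 m³/s = 3.20 L/min.

Q ≈ 3.20 L/min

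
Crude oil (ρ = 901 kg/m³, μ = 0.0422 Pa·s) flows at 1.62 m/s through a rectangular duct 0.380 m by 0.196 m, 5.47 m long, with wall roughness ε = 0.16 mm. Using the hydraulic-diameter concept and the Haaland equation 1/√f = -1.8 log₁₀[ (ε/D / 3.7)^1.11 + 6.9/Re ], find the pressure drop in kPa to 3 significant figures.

ΔP ≈ 0.815 kPa

Hydraulic diameter D_h = 4A/P = 4·(0.38·0.196)/(2·(0.38+0.196)) = 0.2979/1.152 = 0.2586 m.
Re = ρVD_h/μ = 901·1.62·0.2586/0.0422 = 8945.
ε/D_h = 0.00016/0.2586 = 0.000619; Haaland gives 1/√f = -1.8 log₁₀[6.42e-05+0.000771] = 5.54, so f = 0.03258.
ΔP = f(L/D_h)(ρV²/2) = 0.03258·5.47/0.2586·1182 = 814.7 Pa.
ΔP = 0.815 kPa.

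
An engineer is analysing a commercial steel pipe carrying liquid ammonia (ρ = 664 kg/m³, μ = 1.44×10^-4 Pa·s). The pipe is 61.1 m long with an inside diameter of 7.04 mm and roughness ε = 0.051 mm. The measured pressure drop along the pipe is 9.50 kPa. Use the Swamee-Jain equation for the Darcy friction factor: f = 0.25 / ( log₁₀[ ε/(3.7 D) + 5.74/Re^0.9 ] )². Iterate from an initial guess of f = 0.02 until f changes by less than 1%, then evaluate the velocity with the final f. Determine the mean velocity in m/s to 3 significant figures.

Rearranging Darcy-Weisbach: V = √(2·ΔP·D/(f·L·ρ)). With ε/D = 5.1e-05/0.00704 = 0.00724, iterate starting from f = 0.02:
  f = 0.02 → V = √(2·9500·0.00704/(0.02·61.1·664)) = 0.406 m/s; Re = ρVD/μ = 1.318e+04; f → 0.03965
  f = 0.03965 → V = 0.2884 m/s; Re = 9361; f → 0.0414
  f = 0.0414 → V = 0.2822 m/s; Re = 9161; f → 0.04152
Converged (Δf/f < 1%). With the final f = 0.04152: V = √(2·9500·0.00704/(0.04152·61.1·664)) = 0.2818 m/s.

V ≈ 0.282 m/s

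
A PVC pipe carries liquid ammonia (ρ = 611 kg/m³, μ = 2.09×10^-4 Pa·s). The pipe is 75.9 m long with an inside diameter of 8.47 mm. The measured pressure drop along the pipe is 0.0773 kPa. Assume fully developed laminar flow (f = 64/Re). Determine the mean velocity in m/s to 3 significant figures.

V ≈ 0.0109 m/s

For laminar flow, f = 64/Re with Re = ρVD/μ, so Darcy-Weisbach reduces to ΔP = 32μLV/D². Solving for V: V = ΔP·D²/(32μL) = 77.3·(0.00847)²/(32·0.000209·75.9) = 0.01092 m/s.
Check: Re = ρVD/μ = 611·0.01092·0.00847/0.000209 = 270.5 < 2300, so the laminar assumption holds.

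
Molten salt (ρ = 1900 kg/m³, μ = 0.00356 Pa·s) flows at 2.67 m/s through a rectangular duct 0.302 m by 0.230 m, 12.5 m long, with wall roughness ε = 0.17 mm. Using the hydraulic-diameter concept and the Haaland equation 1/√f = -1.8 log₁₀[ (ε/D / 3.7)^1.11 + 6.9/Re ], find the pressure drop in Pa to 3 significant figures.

ΔP ≈ 6060 Pa

Hydraulic diameter D_h = 4A/P = 4·(0.302·0.23)/(2·(0.302+0.23)) = 0.2778/1.064 = 0.2611 m.
Re = ρVD_h/μ = 1900·2.67·0.2611/0.00356 = 3.721e+05.
ε/D_h = 0.00017/0.2611 = 0.000651; Haaland gives 1/√f = -1.8 log₁₀[6.8e-05+1.85e-05] = 7.313, so f = 0.0187.
ΔP = f(L/D_h)(ρV²/2) = 0.0187·12.5/0.2611·6772 = 6062 Pa.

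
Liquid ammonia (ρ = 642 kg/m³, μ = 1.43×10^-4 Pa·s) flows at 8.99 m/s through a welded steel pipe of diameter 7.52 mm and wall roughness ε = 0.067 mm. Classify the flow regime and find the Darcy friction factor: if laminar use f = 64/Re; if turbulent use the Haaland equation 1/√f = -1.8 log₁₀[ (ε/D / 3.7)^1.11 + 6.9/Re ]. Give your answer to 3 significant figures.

Re = ρVD/μ = 642·8.99·0.00752/0.000143 = 3.035e+05.
Re > 4000 → turbulent. ε/D = 6.7e-05/0.00752 = 0.00891; Haaland: 1/√f = -1.8 log₁₀[0.00124 + 2.27e-05] = 5.217, so f = 0.03674.

f ≈ 0.0367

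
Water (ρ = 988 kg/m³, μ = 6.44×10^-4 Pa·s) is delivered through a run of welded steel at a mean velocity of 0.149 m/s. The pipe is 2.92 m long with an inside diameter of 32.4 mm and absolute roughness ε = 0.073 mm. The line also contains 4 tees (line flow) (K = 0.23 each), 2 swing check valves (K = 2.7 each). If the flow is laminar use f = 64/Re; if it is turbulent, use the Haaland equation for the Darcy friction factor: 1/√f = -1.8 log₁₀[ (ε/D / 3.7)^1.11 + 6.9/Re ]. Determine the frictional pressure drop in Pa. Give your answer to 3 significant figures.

Reynolds number Re = ρVD/μ = 988 · 0.149 · 0.0324 / 0.000644 = 7406.
Re > 4000 → turbulent. Relative roughness ε/D = 7.3e-05/0.0324 = 0.00225. Haaland: 1/√f = -1.8 log₁₀[(0.00225/3.7)^1.11 + 6.9/7406] = -1.8 log₁₀[0.00027 + 0.000932] = 5.257, so f = 0.03619.
Total minor-loss coefficient ΣK = 4·0.23 + 2·2.7 = 6.32.
ΔP = [f·L/D + ΣK]·(ρV²/2) = [0.03619·2.92/0.0324 + 6.32]·(988·0.149²/2) = [3.262 + 6.32]·10.97 = 105.1 Pa.

ΔP ≈ 105 Pa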